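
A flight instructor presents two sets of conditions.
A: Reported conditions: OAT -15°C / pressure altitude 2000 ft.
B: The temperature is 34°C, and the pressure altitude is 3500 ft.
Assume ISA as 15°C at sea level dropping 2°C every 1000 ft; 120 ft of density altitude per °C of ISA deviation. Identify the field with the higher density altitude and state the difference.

A: ISA temp = 11°C, deviation -26°C, DA = 2000 + 120 × (-26) = -1120 ft.
B: ISA temp = 8°C, deviation +26°C, DA = 3500 + 120 × 26 = 6620 ft.
B is higher by 6620 − (-1120) = 7740 ft.

B by 7740 ft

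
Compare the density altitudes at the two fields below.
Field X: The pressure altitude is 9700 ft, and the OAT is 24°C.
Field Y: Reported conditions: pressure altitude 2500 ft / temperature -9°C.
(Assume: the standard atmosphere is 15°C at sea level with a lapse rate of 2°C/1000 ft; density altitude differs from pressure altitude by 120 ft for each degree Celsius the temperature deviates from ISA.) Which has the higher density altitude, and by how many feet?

Field X: ISA temp = -4.4°C, deviation +28.4°C, DA = 9700 + 120 × 28.4 = 13108 ft.
Field Y: ISA temp = 10°C, deviation -19°C, DA = 2500 + 120 × (-19) = 220 ft.
Field X is higher by 13108 − 220 = 12888 ft.

Field X by 12888 ft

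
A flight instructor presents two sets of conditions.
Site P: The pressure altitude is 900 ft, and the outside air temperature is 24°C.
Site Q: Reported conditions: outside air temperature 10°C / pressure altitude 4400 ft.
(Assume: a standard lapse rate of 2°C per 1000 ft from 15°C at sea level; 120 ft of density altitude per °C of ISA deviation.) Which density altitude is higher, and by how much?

Site Q by 2660 ft

Site P: ISA temp = 13.2°C, deviation +10.8°C, DA = 900 + 120 × 10.8 = 2196 ft.
Site Q: ISA temp = 6.2°C, deviation +3.8°C, DA = 4400 + 120 × 3.8 = 4856 ft.
Site Q is higher by 4856 − 2196 = 2660 ft.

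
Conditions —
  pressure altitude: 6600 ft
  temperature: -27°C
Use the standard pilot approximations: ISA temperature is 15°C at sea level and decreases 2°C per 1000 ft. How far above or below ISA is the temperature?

ISA temperature at 6600 ft = 15 − 2 × (6600/1000) = 1.8°C.
Deviation = OAT − ISA = -27 − 1.8 = -28.8°C.

ISA-28.8°C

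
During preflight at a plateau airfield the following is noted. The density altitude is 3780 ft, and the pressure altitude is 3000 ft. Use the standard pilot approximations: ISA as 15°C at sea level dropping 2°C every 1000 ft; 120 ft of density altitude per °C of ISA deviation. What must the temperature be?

Density altitude − pressure altitude = 3780 − 3000 = +780 ft.
At 120 ft/°C that is an ISA deviation of 780/120 = +6.5°C.
ISA temperature at 3000 ft = 15 − 2 × (3000/1000) = 9°C.
OAT = ISA + deviation = 9 + (+6.5) = 15.5°C.

15.5°C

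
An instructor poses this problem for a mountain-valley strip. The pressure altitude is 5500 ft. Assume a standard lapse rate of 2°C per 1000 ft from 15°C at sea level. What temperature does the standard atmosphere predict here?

4°C

ISA temperature = 15 − 2 × (5500/1000) = 15 − 11 = 4°C.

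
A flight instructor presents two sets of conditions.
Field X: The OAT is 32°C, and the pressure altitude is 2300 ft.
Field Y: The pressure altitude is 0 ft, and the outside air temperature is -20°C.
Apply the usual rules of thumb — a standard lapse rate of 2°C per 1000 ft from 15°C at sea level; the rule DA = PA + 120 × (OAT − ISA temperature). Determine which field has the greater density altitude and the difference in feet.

Field X by 9092 ft

Field X: ISA temp = 10.4°C, deviation +21.6°C, DA = 2300 + 120 × 21.6 = 4892 ft.
Field Y: ISA temp = 15°C, deviation -35°C, DA = 0 + 120 × (-35) = -4200 ft.
Field X is higher by 4892 − (-4200) = 9092 ft.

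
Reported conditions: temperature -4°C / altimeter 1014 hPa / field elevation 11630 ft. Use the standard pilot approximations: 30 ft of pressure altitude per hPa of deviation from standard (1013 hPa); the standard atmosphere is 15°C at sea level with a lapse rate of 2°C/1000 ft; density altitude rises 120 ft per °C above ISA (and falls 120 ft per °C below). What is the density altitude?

12104 ft

Pressure altitude = 11630 + (1013 − 1014) × 30 = 11630 + (-30) = 11600 ft.
ISA temperature at 11600 ft = 15 − 2 × (11600/1000) = -8.2°C.
ISA deviation = -4 − (-8.2) = +4.2°C.
Density altitude = 11600 + 120 × (4.2) = 12104 ft.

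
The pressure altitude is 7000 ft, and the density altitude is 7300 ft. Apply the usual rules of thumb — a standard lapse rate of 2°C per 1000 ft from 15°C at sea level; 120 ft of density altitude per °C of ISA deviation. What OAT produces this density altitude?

Density altitude − pressure altitude = 7300 − 7000 = +300 ft.
At 120 ft/°C that is an ISA deviation of 300/120 = +2.5°C.
ISA temperature at 7000 ft = 15 − 2 × (7000/1000) = 1°C.
OAT = ISA + deviation = 1 + (+2.5) = 3.5°C.

3.5°C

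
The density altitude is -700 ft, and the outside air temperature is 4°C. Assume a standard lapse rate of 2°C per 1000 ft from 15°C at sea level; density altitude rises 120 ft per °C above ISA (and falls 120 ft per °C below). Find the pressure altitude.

500 ft

DA = PA + 120 × (OAT − (15 − 2·PA/1000)) = PA + 120·OAT − 1800 + 0.24·PA = 1.24·PA + 120·OAT − 1800.
So 1.24·PA = -700 − 120 × 4 + 1800 = 620.
PA = 620 / 1.24 = 500 ft.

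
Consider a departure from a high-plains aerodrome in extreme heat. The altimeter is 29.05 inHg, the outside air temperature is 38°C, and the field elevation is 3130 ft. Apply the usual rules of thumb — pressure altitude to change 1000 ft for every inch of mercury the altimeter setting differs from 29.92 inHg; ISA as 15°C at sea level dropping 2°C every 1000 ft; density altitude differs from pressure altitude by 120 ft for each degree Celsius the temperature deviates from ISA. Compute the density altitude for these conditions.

Pressure altitude = 3130 + (29.92 − 29.05) × 1000 = 3130 + (+870) = 4000 ft.
ISA temperature at 4000 ft = 15 − 2 × (4000/1000) = 7°C.
ISA deviation = 38 − 7 = +31°C.
Density altitude = 4000 + 120 × (31) = 7720 ft.

7720 ft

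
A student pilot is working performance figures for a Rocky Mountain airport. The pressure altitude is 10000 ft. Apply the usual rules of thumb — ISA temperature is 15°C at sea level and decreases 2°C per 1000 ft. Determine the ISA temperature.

ISA temperature = 15 − 2 × (10000/1000) = 15 − 20 = -5°C.

-5°C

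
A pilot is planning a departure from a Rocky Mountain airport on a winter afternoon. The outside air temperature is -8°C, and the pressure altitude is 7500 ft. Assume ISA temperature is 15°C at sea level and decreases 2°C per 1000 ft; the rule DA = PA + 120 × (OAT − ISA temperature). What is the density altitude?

ISA temperature at 7500 ft = 15 − 2 × (7500/1000) = 0°C.
ISA deviation = -8 − 0 = -8°C.
Density altitude = 7500 + 120 × (-8) = 7500 + (-960) = 6540 ft.

6540 ft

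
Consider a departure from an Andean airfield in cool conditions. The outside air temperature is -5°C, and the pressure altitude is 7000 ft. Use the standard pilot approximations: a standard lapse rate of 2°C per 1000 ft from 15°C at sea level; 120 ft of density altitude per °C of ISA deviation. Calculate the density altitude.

6280 ft

ISA temperature at 7000 ft = 15 − 2 × (7000/1000) = 1°C.
ISA deviation = -5 − 1 = -6°C.
Density altitude = 7000 + 120 × (-6) = 7000 + (-720) = 6280 ft.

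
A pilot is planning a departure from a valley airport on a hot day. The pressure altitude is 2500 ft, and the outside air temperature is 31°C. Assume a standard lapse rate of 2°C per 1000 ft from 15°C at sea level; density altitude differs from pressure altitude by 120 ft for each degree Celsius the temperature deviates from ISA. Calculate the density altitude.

5020 ft

ISA temperature at 2500 ft = 15 − 2 × (2500/1000) = 10°C.
ISA deviation = 31 − 10 = +21°C.
Density altitude = 2500 + 120 × (21) = 2500 + (+2520) = 5020 ft.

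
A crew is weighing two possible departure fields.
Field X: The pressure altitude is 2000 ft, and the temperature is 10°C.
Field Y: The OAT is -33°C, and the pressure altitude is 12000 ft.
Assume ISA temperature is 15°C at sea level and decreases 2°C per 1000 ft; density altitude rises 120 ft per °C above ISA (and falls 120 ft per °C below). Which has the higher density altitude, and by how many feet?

Field X: ISA temp = 11°C, deviation -1°C, DA = 2000 + 120 × (-1) = 1880 ft.
Field Y: ISA temp = -9°C, deviation -24°C, DA = 12000 + 120 × (-24) = 9120 ft.
Field Y is higher by 9120 − 1880 = 7240 ft.

Field Y by 7240 ft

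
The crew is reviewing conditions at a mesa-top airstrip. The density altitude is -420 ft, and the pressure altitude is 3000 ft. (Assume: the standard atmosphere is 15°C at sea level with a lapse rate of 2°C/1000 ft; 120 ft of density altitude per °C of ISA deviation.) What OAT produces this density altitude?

Density altitude − pressure altitude = -420 − 3000 = -3420 ft.
At 120 ft/°C that is an ISA deviation of -3420/120 = -28.5°C.
ISA temperature at 3000 ft = 15 − 2 × (3000/1000) = 9°C.
OAT = ISA + deviation = 9 + (-28.5) = -19.5°C.

-19.5°C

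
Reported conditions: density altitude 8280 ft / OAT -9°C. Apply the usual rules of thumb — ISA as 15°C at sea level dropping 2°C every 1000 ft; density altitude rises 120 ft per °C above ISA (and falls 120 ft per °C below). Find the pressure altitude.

DA = PA + 120 × (OAT − (15 − 2·PA/1000)) = PA + 120·OAT − 1800 + 0.24·PA = 1.24·PA + 120·OAT − 1800.
So 1.24·PA = 8280 − 120 × (-9) + 1800 = 11160.
PA = 11160 / 1.24 = 9000 ft.

9000 ft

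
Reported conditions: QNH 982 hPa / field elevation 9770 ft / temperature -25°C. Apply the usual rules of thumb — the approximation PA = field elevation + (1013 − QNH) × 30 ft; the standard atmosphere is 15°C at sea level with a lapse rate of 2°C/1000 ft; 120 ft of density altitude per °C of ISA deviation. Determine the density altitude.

8468 ft

Pressure altitude = 9770 + (1013 − 982) × 30 = 9770 + (+930) = 10700 ft.
ISA temperature at 10700 ft = 15 − 2 × (10700/1000) = -6.4°C.
ISA deviation = -25 − (-6.4) = -18.6°C.
Density altitude = 10700 + 120 × (-18.6) = 8468 ft.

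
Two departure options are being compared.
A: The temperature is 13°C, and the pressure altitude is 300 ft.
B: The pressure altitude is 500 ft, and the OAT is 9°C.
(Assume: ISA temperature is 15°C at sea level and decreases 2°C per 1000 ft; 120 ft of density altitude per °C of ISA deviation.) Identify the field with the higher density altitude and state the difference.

A by 232 ft

A: ISA temp = 14.4°C, deviation -1.4°C, DA = 300 + 120 × (-1.4) = 132 ft.
B: ISA temp = 14°C, deviation -5°C, DA = 500 + 120 × (-5) = -100 ft.
A is higher by 132 − (-100) = 232 ft.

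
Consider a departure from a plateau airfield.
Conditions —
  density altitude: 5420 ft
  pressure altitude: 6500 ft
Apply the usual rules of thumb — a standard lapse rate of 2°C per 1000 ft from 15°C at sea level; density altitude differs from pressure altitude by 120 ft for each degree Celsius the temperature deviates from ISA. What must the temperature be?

Density altitude − pressure altitude = 5420 − 6500 = -1080 ft.
At 120 ft/°C that is an ISA deviation of -1080/120 = -9°C.
ISA temperature at 6500 ft = 15 − 2 × (6500/1000) = 2°C.
OAT = ISA + deviation = 2 + (-9) = -7°C.

-7°C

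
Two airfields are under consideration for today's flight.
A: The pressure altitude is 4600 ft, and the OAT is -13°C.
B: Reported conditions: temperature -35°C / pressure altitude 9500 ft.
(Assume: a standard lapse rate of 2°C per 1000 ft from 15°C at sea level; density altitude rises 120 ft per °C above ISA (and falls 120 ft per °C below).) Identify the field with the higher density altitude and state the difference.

B by 3436 ft

A: ISA temp = 5.8°C, deviation -18.8°C, DA = 4600 + 120 × (-18.8) = 2344 ft.
B: ISA temp = -4°C, deviation -31°C, DA = 9500 + 120 × (-31) = 5780 ft.
B is higher by 5780 − 2344 = 3436 ft.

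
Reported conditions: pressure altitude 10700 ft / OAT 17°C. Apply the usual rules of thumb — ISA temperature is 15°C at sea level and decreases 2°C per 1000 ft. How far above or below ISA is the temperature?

ISA+23.4°C

ISA temperature at 10700 ft = 15 − 2 × (10700/1000) = -6.4°C.
Deviation = OAT − ISA = 17 − (-6.4) = +23.4°C.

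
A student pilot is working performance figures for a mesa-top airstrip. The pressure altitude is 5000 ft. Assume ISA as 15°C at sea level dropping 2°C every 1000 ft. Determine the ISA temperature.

ISA temperature = 15 − 2 × (5000/1000) = 15 − 10 = 5°C.

5°C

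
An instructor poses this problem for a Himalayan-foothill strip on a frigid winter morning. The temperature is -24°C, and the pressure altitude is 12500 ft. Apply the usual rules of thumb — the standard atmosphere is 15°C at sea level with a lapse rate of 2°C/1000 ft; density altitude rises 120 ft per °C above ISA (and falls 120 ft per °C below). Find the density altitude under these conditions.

10820 ft

ISA temperature at 12500 ft = 15 − 2 × (12500/1000) = -10°C.
ISA deviation = -24 − (-10) = -14°C.
Density altitude = 12500 + 120 × (-14) = 12500 + (-1680) = 10820 ft.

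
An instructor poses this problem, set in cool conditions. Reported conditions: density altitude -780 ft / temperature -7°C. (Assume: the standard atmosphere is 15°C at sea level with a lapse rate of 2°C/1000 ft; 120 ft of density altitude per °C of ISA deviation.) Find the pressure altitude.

DA = PA + 120 × (OAT − (15 − 2·PA/1000)) = PA + 120·OAT − 1800 + 0.24·PA = 1.24·PA + 120·OAT − 1800.
So 1.24·PA = -780 − 120 × (-7) + 1800 = 1860.
PA = 1860 / 1.24 = 1500 ft.

1500 ft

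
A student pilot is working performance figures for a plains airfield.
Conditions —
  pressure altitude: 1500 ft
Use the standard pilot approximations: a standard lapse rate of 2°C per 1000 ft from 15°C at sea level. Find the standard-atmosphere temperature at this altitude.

ISA temperature = 15 − 2 × (1500/1000) = 15 − 3 = 12°C.

12°C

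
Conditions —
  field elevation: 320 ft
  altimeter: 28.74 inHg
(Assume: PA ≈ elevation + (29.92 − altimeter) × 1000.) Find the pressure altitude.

Pressure correction = (29.92 − 28.74) × 1000 = +1180 ft.
Pressure altitude = 320 + (+1180) = 1500 ft.

1500 ft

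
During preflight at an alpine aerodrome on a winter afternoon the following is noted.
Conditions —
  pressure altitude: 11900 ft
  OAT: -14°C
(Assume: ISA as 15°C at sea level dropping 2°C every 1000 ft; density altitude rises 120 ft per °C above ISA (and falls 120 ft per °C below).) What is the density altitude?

ISA temperature at 11900 ft = 15 − 2 × (11900/1000) = -8.8°C.
ISA deviation = -14 − (-8.8) = -5.2°C.
Density altitude = 11900 + 120 × (-5.2) = 11900 + (-624) = 11276 ft.

11276 ft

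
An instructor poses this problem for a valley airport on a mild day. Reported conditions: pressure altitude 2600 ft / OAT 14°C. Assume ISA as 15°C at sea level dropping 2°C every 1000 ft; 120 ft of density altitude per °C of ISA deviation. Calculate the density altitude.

3104 ft

ISA temperature at 2600 ft = 15 − 2 × (2600/1000) = 9.8°C.
ISA deviation = 14 − 9.8 = +4.2°C.
Density altitude = 2600 + 120 × (4.2) = 2600 + (+504) = 3104 ft.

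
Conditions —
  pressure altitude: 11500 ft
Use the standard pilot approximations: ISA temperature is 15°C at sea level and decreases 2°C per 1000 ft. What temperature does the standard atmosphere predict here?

ISA temperature = 15 − 2 × (11500/1000) = 15 − 23 = -8°C.

-8°C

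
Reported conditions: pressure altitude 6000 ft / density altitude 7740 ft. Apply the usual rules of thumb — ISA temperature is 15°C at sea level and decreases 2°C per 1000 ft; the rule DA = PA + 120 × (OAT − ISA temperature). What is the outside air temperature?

17.5°C

Density altitude − pressure altitude = 7740 − 6000 = +1740 ft.
At 120 ft/°C that is an ISA deviation of 1740/120 = +14.5°C.
ISA temperature at 6000 ft = 15 − 2 × (6000/1000) = 3°C.
OAT = ISA + deviation = 3 + (+14.5) = 17.5°C.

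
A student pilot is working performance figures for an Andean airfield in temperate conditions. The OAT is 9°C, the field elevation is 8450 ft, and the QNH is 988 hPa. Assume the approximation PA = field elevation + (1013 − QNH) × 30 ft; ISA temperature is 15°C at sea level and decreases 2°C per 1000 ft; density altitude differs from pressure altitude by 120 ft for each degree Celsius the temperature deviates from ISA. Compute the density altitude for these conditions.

10688 ft

Pressure altitude = 8450 + (1013 − 988) × 30 = 8450 + (+750) = 9200 ft.
ISA temperature at 9200 ft = 15 − 2 × (9200/1000) = -3.4°C.
ISA deviation = 9 − (-3.4) = +12.4°C.
Density altitude = 9200 + 120 × (12.4) = 10688 ft.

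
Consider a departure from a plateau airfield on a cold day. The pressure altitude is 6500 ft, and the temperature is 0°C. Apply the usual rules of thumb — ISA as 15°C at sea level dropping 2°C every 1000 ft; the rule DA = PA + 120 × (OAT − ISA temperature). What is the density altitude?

6260 ft

ISA temperature at 6500 ft = 15 − 2 × (6500/1000) = 2°C.
ISA deviation = 0 − 2 = -2°C.
Density altitude = 6500 + 120 × (-2) = 6500 + (-240) = 6260 ft.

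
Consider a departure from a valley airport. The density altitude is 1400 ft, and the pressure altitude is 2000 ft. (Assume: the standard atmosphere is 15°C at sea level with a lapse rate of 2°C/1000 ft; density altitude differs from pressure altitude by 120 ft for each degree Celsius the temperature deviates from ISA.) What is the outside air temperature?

6°C

Density altitude − pressure altitude = 1400 − 2000 = -600 ft.
At 120 ft/°C that is an ISA deviation of -600/120 = -5°C.
ISA temperature at 2000 ft = 15 − 2 × (2000/1000) = 11°C.
OAT = ISA + deviation = 11 + (-5) = 6°C.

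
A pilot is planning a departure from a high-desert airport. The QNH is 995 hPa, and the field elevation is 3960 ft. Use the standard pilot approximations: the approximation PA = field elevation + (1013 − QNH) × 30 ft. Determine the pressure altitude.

4500 ft

Pressure correction = (1013 − 995) × 30 = +540 ft.
Pressure altitude = 3960 + (+540) = 4500 ft.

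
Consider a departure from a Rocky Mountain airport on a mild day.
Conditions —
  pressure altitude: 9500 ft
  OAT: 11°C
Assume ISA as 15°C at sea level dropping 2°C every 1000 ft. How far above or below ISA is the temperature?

ISA temperature at 9500 ft = 15 − 2 × (9500/1000) = -4°C.
Deviation = OAT − ISA = 11 − (-4) = +15°C.

ISA+15°C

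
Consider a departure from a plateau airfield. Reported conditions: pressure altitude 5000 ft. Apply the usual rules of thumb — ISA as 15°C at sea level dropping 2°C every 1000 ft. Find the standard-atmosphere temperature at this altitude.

ISA temperature = 15 − 2 × (5000/1000) = 15 − 10 = 5°C.

5°C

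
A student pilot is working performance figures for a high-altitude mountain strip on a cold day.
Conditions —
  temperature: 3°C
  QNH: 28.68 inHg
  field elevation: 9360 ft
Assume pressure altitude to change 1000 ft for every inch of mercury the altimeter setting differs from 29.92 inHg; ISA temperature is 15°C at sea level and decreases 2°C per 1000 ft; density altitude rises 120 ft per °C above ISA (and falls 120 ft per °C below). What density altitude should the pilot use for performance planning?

Pressure altitude = 9360 + (29.92 − 28.68) × 1000 = 9360 + (+1240) = 10600 ft.
ISA temperature at 10600 ft = 15 − 2 × (10600/1000) = -6.2°C.
ISA deviation = 3 − (-6.2) = +9.2°C.
Density altitude = 10600 + 120 × (9.2) = 11704 ft.

11704 ft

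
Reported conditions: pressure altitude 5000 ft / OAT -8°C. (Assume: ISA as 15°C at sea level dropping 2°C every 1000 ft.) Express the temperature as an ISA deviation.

ISA-13°C

ISA temperature at 5000 ft = 15 − 2 × (5000/1000) = 5°C.
Deviation = OAT − ISA = -8 − 5 = -13°C.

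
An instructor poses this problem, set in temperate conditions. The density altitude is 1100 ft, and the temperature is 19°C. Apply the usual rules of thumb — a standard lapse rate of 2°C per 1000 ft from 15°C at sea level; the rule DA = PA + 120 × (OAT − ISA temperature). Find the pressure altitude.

500 ft

DA = PA + 120 × (OAT − (15 − 2·PA/1000)) = PA + 120·OAT − 1800 + 0.24·PA = 1.24·PA + 120·OAT − 1800.
So 1.24·PA = 1100 − 120 × 19 + 1800 = 620.
PA = 620 / 1.24 = 500 ft.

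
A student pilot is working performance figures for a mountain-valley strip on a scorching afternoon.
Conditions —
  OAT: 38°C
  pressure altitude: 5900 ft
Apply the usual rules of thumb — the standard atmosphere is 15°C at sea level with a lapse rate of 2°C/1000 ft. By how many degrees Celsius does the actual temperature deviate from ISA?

ISA temperature at 5900 ft = 15 − 2 × (5900/1000) = 3.2°C.
Deviation = OAT − ISA = 38 − 3.2 = +34.8°C.

ISA+34.8°C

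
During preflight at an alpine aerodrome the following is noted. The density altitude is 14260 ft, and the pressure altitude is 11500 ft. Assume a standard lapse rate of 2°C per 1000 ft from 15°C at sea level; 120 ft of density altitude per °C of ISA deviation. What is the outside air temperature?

15°C

Density altitude − pressure altitude = 14260 − 11500 = +2760 ft.
At 120 ft/°C that is an ISA deviation of 2760/120 = +23°C.
ISA temperature at 11500 ft = 15 − 2 × (11500/1000) = -8°C.
OAT = ISA + deviation = -8 + (+23) = 15°C.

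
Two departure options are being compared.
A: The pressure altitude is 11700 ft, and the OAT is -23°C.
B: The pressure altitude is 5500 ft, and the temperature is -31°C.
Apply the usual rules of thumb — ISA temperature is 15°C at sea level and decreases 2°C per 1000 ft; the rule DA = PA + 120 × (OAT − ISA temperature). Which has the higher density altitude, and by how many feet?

A: ISA temp = -8.4°C, deviation -14.6°C, DA = 11700 + 120 × (-14.6) = 9948 ft.
B: ISA temp = 4°C, deviation -35°C, DA = 5500 + 120 × (-35) = 1300 ft.
A is higher by 9948 − 1300 = 8648 ft.

A by 8648 ft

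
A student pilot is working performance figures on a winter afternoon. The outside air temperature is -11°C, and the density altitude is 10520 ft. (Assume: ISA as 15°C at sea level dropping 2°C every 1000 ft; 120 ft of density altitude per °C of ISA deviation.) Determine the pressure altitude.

11000 ft

DA = PA + 120 × (OAT − (15 − 2·PA/1000)) = PA + 120·OAT − 1800 + 0.24·PA = 1.24·PA + 120·OAT − 1800.
So 1.24·PA = 10520 − 120 × (-11) + 1800 = 13640.
PA = 13640 / 1.24 = 11000 ft.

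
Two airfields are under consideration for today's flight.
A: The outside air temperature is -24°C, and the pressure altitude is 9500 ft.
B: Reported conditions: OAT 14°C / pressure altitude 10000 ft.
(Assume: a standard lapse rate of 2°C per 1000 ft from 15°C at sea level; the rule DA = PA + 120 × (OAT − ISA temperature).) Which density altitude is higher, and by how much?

B by 5180 ft

A: ISA temp = -4°C, deviation -20°C, DA = 9500 + 120 × (-20) = 7100 ft.
B: ISA temp = -5°C, deviation +19°C, DA = 10000 + 120 × 19 = 12280 ft.
B is higher by 12280 − 7100 = 5180 ft.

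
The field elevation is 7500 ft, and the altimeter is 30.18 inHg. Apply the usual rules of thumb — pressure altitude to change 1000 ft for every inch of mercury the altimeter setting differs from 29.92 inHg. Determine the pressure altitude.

Pressure correction = (29.92 − 30.18) × 1000 = -260 ft.
Pressure altitude = 7500 + (-260) = 7240 ft.

7240 ft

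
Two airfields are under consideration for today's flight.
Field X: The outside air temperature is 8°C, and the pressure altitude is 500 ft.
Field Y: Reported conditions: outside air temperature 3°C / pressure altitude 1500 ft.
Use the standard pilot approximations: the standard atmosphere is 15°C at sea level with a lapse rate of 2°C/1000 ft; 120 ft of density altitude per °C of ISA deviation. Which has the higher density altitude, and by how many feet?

Field X: ISA temp = 14°C, deviation -6°C, DA = 500 + 120 × (-6) = -220 ft.
Field Y: ISA temp = 12°C, deviation -9°C, DA = 1500 + 120 × (-9) = 420 ft.
Field Y is higher by 420 − (-220) = 640 ft.

Field Y by 640 ft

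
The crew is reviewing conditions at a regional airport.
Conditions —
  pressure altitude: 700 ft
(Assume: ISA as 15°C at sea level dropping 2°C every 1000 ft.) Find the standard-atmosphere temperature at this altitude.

13.6°C

ISA temperature = 15 − 2 × (700/1000) = 15 − 1.4 = 13.6°C.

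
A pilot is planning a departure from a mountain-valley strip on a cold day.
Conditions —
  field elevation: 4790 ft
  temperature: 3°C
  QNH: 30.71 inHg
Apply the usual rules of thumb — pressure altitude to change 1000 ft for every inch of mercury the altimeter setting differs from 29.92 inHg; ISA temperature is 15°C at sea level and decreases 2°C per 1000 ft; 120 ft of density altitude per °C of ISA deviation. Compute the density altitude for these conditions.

Pressure altitude = 4790 + (29.92 − 30.71) × 1000 = 4790 + (-790) = 4000 ft.
ISA temperature at 4000 ft = 15 − 2 × (4000/1000) = 7°C.
ISA deviation = 3 − 7 = -4°C.
Density altitude = 4000 + 120 × (-4) = 3520 ft.

3520 ft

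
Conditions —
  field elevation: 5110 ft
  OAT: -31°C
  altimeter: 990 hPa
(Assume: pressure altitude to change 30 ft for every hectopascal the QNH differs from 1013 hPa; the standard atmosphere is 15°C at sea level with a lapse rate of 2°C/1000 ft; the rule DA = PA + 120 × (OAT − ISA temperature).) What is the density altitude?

1672 ft

Pressure altitude = 5110 + (1013 − 990) × 30 = 5110 + (+690) = 5800 ft.
ISA temperature at 5800 ft = 15 − 2 × (5800/1000) = 3.4°C.
ISA deviation = -31 − 3.4 = -34.4°C.
Density altitude = 5800 + 120 × (-34.4) = 1672 ft.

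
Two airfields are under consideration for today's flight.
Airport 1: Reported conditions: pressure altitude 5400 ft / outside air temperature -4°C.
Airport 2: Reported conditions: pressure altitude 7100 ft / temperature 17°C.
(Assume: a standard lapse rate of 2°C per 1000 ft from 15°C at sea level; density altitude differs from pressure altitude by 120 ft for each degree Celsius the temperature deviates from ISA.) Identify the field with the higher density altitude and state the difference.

Airport 2 by 4628 ft

Airport 1: ISA temp = 4.2°C, deviation -8.2°C, DA = 5400 + 120 × (-8.2) = 4416 ft.
Airport 2: ISA temp = 0.8°C, deviation +16.2°C, DA = 7100 + 120 × 16.2 = 9044 ft.
Airport 2 is higher by 9044 − 4416 = 4628 ft.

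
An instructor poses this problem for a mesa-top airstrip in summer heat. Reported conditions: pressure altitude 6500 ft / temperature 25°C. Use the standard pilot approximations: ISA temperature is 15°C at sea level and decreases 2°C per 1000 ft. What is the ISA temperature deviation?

ISA temperature at 6500 ft = 15 − 2 × (6500/1000) = 2°C.
Deviation = OAT − ISA = 25 − 2 = +23°C.

ISA+23°C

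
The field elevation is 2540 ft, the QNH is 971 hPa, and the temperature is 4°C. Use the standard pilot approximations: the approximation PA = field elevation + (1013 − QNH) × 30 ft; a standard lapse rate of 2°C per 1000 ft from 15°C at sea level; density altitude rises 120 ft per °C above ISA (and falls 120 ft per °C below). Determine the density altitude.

3392 ft

Pressure altitude = 2540 + (1013 − 971) × 30 = 2540 + (+1260) = 3800 ft.
ISA temperature at 3800 ft = 15 − 2 × (3800/1000) = 7.4°C.
ISA deviation = 4 − 7.4 = -3.4°C.
Density altitude = 3800 + 120 × (-3.4) = 3392 ft.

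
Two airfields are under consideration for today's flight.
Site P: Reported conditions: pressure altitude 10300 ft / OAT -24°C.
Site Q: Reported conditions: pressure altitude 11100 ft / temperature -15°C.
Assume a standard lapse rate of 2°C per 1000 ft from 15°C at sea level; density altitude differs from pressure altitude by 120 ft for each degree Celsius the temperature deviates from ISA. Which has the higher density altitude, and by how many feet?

Site Q by 2072 ft

Site P: ISA temp = -5.6°C, deviation -18.4°C, DA = 10300 + 120 × (-18.4) = 8092 ft.
Site Q: ISA temp = -7.2°C, deviation -7.8°C, DA = 11100 + 120 × (-7.8) = 10164 ft.
Site Q is higher by 10164 − 8092 = 2072 ft.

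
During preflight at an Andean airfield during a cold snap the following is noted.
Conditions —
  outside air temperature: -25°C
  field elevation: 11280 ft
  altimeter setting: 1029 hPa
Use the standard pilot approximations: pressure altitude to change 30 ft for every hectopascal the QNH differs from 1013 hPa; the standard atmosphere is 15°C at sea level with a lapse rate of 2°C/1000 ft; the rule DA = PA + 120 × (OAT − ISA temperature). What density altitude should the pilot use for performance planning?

Pressure altitude = 11280 + (1013 − 1029) × 30 = 11280 + (-480) = 10800 ft.
ISA temperature at 10800 ft = 15 − 2 × (10800/1000) = -6.6°C.
ISA deviation = -25 − (-6.6) = -18.4°C.
Density altitude = 10800 + 120 × (-18.4) = 8592 ft.

8592 ft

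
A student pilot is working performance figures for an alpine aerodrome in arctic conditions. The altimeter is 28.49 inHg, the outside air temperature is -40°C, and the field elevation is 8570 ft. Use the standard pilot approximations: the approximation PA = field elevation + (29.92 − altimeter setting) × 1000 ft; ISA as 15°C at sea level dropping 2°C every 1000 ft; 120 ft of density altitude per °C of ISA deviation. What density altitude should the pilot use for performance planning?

Pressure altitude = 8570 + (29.92 − 28.49) × 1000 = 8570 + (+1430) = 10000 ft.
ISA temperature at 10000 ft = 15 − 2 × (10000/1000) = -5°C.
ISA deviation = -40 − (-5) = -35°C.
Density altitude = 10000 + 120 × (-35) = 5800 ft.

5800 ft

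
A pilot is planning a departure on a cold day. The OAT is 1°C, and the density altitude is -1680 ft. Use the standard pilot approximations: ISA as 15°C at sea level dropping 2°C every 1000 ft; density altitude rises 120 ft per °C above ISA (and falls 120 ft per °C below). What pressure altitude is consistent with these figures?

DA = PA + 120 × (OAT − (15 − 2·PA/1000)) = PA + 120·OAT − 1800 + 0.24·PA = 1.24·PA + 120·OAT − 1800.
So 1.24·PA = -1680 − 120 × 1 + 1800 = 0.
PA = 0 / 1.24 = 0 ft.

0 ft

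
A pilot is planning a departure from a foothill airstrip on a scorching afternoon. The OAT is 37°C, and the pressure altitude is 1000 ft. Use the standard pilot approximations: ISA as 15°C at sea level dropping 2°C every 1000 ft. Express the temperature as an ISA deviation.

ISA temperature at 1000 ft = 15 − 2 × (1000/1000) = 13°C.
Deviation = OAT − ISA = 37 − 13 = +24°C.

ISA+24°C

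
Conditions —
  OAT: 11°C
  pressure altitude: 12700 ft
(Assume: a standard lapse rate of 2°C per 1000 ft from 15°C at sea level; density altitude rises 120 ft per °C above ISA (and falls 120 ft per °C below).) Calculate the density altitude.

ISA temperature at 12700 ft = 15 − 2 × (12700/1000) = -10.4°C.
ISA deviation = 11 − (-10.4) = +21.4°C.
Density altitude = 12700 + 120 × (21.4) = 12700 + (+2568) = 15268 ft.

15268 ft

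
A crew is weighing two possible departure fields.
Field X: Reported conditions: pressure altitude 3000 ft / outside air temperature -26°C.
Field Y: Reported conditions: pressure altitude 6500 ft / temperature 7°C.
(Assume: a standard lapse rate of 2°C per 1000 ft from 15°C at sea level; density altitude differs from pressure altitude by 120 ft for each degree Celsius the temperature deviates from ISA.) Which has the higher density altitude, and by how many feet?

Field Y by 8300 ft

Field X: ISA temp = 9°C, deviation -35°C, DA = 3000 + 120 × (-35) = -1200 ft.
Field Y: ISA temp = 2°C, deviation +5°C, DA = 6500 + 120 × 5 = 7100 ft.
Field Y is higher by 7100 − (-1200) = 8300 ft.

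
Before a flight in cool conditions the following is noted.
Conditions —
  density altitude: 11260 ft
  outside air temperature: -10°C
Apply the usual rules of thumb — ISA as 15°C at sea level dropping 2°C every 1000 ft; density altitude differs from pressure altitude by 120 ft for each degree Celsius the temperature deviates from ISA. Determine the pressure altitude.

DA = PA + 120 × (OAT − (15 − 2·PA/1000)) = PA + 120·OAT − 1800 + 0.24·PA = 1.24·PA + 120·OAT − 1800.
So 1.24·PA = 11260 − 120 × (-10) + 1800 = 14260.
PA = 14260 / 1.24 = 11500 ft.

11500 ft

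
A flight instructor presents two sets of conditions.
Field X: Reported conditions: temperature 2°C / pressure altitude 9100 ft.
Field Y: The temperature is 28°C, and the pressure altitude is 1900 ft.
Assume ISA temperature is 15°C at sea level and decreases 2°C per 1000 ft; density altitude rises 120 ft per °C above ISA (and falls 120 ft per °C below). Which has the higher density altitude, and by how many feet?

Field X: ISA temp = -3.2°C, deviation +5.2°C, DA = 9100 + 120 × 5.2 = 9724 ft.
Field Y: ISA temp = 11.2°C, deviation +16.8°C, DA = 1900 + 120 × 16.8 = 3916 ft.
Field X is higher by 9724 − 3916 = 5808 ft.

Field X by 5808 ft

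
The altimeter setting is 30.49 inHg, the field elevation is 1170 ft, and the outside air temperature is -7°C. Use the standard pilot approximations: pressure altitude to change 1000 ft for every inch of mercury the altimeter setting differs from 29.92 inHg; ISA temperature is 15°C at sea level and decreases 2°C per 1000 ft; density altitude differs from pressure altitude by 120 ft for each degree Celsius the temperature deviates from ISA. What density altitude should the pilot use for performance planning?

-1896 ft

Pressure altitude = 1170 + (29.92 − 30.49) × 1000 = 1170 + (-570) = 600 ft.
ISA temperature at 600 ft = 15 − 2 × (600/1000) = 13.8°C.
ISA deviation = -7 − 13.8 = -20.8°C.
Density altitude = 600 + 120 × (-20.8) = -1896 ft.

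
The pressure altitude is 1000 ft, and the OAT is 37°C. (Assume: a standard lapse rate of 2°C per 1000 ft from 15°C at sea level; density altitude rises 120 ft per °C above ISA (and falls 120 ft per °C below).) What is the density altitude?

ISA temperature at 1000 ft = 15 − 2 × (1000/1000) = 13°C.
ISA deviation = 37 − 13 = +24°C.
Density altitude = 1000 + 120 × (24) = 1000 + (+2880) = 3880 ft.

3880 ft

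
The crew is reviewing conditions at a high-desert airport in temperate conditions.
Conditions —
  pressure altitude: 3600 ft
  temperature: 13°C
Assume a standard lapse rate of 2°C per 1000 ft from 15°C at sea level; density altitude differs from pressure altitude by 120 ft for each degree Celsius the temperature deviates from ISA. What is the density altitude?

ISA temperature at 3600 ft = 15 − 2 × (3600/1000) = 7.8°C.
ISA deviation = 13 − 7.8 = +5.2°C.
Density altitude = 3600 + 120 × (5.2) = 3600 + (+624) = 4224 ft.

4224 ft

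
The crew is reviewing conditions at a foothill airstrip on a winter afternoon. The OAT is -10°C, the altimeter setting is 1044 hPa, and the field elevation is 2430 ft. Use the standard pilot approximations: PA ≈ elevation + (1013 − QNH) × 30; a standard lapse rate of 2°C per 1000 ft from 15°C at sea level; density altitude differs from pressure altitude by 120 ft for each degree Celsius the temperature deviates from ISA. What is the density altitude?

Pressure altitude = 2430 + (1013 − 1044) × 30 = 2430 + (-930) = 1500 ft.
ISA temperature at 1500 ft = 15 − 2 × (1500/1000) = 12°C.
ISA deviation = -10 − 12 = -22°C.
Density altitude = 1500 + 120 × (-22) = -1140 ft.

-1140 ft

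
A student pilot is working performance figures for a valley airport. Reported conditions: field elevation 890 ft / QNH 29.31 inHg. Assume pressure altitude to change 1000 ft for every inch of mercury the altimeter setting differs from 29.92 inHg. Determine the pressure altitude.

1500 ft

Pressure correction = (29.92 − 29.31) × 1000 = +610 ft.
Pressure altitude = 890 + (+610) = 1500 ft.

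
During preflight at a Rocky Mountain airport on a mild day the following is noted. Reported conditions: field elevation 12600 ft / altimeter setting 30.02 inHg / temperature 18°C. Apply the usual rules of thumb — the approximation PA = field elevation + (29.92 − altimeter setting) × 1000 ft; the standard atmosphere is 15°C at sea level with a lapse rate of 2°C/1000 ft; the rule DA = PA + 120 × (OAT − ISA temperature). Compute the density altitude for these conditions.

Pressure altitude = 12600 + (29.92 − 30.02) × 1000 = 12600 + (-100) = 12500 ft.
ISA temperature at 12500 ft = 15 − 2 × (12500/1000) = -10°C.
ISA deviation = 18 − (-10) = +28°C.
Density altitude = 12500 + 120 × (28) = 15860 ft.

15860 ft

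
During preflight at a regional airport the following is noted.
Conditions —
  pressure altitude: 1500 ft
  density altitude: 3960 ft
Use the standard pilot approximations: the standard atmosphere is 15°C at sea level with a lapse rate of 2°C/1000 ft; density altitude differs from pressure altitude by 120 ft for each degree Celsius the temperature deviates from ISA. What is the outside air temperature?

32.5°C

Density altitude − pressure altitude = 3960 − 1500 = +2460 ft.
At 120 ft/°C that is an ISA deviation of 2460/120 = +20.5°C.
ISA temperature at 1500 ft = 15 − 2 × (1500/1000) = 12°C.
OAT = ISA + deviation = 12 + (+20.5) = 32.5°C.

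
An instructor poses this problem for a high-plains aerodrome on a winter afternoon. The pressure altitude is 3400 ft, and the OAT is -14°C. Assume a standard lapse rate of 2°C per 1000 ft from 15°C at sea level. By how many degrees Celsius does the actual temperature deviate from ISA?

ISA temperature at 3400 ft = 15 − 2 × (3400/1000) = 8.2°C.
Deviation = OAT − ISA = -14 − 8.2 = -22.2°C.

ISA-22.2°C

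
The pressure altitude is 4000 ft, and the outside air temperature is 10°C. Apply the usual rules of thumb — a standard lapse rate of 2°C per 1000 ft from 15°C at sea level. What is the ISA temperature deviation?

ISA+3°C

ISA temperature at 4000 ft = 15 − 2 × (4000/1000) = 7°C.
Deviation = OAT − ISA = 10 − 7 = +3°C.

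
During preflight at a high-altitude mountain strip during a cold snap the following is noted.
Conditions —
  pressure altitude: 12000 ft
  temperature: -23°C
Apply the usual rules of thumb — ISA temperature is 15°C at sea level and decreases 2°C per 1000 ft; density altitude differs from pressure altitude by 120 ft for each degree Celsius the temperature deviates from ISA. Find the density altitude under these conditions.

10320 ft

ISA temperature at 12000 ft = 15 − 2 × (12000/1000) = -9°C.
ISA deviation = -23 − (-9) = -14°C.
Density altitude = 12000 + 120 × (-14) = 12000 + (-1680) = 10320 ft.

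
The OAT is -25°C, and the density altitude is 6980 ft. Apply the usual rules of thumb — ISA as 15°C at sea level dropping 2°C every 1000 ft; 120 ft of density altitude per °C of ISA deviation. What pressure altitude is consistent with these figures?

9500 ft

DA = PA + 120 × (OAT − (15 − 2·PA/1000)) = PA + 120·OAT − 1800 + 0.24·PA = 1.24·PA + 120·OAT − 1800.
So 1.24·PA = 6980 − 120 × (-25) + 1800 = 11780.
PA = 11780 / 1.24 = 9500 ft.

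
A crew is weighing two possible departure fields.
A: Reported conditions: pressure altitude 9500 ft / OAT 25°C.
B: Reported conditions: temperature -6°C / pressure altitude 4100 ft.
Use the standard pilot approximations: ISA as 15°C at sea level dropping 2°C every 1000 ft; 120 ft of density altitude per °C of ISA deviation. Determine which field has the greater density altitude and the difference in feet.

A by 10416 ft

A: ISA temp = -4°C, deviation +29°C, DA = 9500 + 120 × 29 = 12980 ft.
B: ISA temp = 6.8°C, deviation -12.8°C, DA = 4100 + 120 × (-12.8) = 2564 ft.
A is higher by 12980 − 2564 = 10416 ft.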